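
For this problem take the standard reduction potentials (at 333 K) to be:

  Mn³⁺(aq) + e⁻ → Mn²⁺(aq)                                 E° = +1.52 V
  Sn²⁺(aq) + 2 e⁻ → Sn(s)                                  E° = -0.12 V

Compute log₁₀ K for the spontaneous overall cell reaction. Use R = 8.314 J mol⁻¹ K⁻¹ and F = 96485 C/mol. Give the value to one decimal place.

49.6

Cathode: Mn³⁺/Mn²⁺; anode: Sn²⁺/Sn. E°cell = (+1.52) − (-0.12) = +1.64 V, with n = 2.
ΔG° = −nFE° = −RT ln K, so ln K = nFE°/(RT) = (2)(96485)(+1.64) / ((8.314)(333)) = 114.309.
log₁₀ K = 114.309 / ln 10 = 49.6.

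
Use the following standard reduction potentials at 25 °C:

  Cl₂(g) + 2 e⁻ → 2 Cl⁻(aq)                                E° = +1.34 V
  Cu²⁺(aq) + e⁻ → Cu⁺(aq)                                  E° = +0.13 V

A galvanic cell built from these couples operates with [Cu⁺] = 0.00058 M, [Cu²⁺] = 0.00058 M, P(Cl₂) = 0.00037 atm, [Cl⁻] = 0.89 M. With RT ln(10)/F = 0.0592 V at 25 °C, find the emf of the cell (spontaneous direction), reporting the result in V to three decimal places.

Cl₂/Cl⁻ is the cathode (higher E°), Cu²⁺/Cu⁺ the anode: E°cell = +1.34 − (+0.13) = +1.21 V, n = 2.
Overall: Cl₂(g) + 2 Cu⁺(aq) → 2 Cl⁻(aq) + 2 Cu²⁺(aq)
Q = [Cl⁻]^2·[Cu²⁺]^2 / (P(Cl₂)·[Cu⁺]^2); log Q = 3.331.
E = E° − (0.0592/n) log Q = +1.21 − (0.0592/2)(3.331) = +1.111 V.

+1.111 V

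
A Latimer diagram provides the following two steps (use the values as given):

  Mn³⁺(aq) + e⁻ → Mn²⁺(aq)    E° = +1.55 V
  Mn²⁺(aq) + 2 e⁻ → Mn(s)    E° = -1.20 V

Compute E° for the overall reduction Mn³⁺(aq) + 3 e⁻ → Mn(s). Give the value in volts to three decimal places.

-0.283 V

Adding the free-energy changes (−nFE°) of the two steps gives −n₃FE°₃ = −n₁FE°₁ − n₂FE°₂.
E°₃ = (1×+1.55 + 2×-1.20) / 3 = (-0.850) / 3 = -0.283 V.
E° values themselves are not directly additive — weighting by electron count is essential.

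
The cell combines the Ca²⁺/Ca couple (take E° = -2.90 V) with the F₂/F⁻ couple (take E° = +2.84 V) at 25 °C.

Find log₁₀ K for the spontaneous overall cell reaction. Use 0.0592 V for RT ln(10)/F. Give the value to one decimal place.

193.9

Cathode: F₂/F⁻; anode: Ca²⁺/Ca. E°cell = +5.74 V, n = 2.
log K = nE°cell / 0.0592 = (2)(+5.74) / 0.0592 = 193.9.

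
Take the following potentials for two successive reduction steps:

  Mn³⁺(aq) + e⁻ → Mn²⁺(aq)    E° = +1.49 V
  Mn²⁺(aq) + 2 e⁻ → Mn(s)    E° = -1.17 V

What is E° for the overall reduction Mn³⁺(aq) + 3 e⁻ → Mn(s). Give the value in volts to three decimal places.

Since ΔG° = −nFE° is additive over sequential reductions, n₃E°₃ = n₁E°₁ + n₂E°₂.
E°₃ = (1×+1.49 + 2×-1.17) / 3 = (-0.850) / 3 = -0.283 V.

-0.283 V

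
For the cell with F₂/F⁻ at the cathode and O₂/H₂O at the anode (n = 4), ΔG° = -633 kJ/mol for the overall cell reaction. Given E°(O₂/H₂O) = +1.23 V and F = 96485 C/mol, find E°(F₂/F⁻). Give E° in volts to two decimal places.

E°cell = −ΔG°/(nF) = −(-633×10³)/((4)(96485)) = +1.640 V.
Since F₂/F⁻ is the cathode and O₂/H₂O the anode, E°cell = E°(F₂/F⁻) − E°(O₂/H₂O).
So E°(F₂/F⁻) = E°cell + E°(O₂/H₂O) = +1.640 + (+1.23) = +2.87 V.

+2.87 V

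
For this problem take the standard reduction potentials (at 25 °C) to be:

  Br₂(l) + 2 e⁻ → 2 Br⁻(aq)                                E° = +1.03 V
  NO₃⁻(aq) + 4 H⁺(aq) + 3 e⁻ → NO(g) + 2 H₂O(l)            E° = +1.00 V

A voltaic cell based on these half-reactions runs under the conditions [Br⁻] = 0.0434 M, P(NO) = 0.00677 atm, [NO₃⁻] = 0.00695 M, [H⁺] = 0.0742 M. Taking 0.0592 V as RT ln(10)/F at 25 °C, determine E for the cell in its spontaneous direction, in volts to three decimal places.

Br₂/Br⁻ is the cathode (higher E°), NO₃⁻/NO the anode: E°cell = +1.03 − (+1.00) = +0.03 V, n = 6.
Overall: 3 Br₂(l) + 2 NO(g) + 4 H₂O(l) → 6 Br⁻(aq) + 2 NO₃⁻(aq) + 8 H⁺(aq)
Q = [Br⁻]^6·[NO₃⁻]^2·[H⁺]^8 / (P(NO)^2); log Q = -17.189.
E = E° − (0.0592/n) log Q = +0.03 − (0.0592/6)(-17.189) = +0.200 V.

+0.200 V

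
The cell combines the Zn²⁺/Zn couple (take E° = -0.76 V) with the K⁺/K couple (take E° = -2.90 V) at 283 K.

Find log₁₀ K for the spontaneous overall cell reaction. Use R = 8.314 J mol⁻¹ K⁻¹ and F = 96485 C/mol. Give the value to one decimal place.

Cathode: Zn²⁺/Zn; anode: K⁺/K. E°cell = (-0.76) − (-2.90) = +2.14 V, with n = 2.
ΔG° = −nFE° = −RT ln K, so ln K = nFE°/(RT) = (2)(96485)(+2.14) / ((8.314)(283)) = 175.512.
log₁₀ K = 175.512 / ln 10 = 76.2.

76.2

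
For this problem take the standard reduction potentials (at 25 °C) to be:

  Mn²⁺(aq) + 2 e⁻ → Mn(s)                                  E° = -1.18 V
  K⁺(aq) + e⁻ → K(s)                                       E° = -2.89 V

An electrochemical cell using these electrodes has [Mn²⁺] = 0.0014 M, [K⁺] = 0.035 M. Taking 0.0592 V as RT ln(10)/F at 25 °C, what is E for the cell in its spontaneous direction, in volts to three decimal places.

+1.712 V

Mn²⁺/Mn is the cathode (higher E°), K⁺/K the anode: E°cell = -1.18 − (-2.89) = +1.71 V, n = 2.
Overall: Mn²⁺(aq) + 2 K(s) → Mn(s) + 2 K⁺(aq)
Q = [K⁺]^2 / ([Mn²⁺]); log Q = -0.058.
E = E° − (0.0592/n) log Q = +1.71 − (0.0592/2)(-0.058) = +1.712 V.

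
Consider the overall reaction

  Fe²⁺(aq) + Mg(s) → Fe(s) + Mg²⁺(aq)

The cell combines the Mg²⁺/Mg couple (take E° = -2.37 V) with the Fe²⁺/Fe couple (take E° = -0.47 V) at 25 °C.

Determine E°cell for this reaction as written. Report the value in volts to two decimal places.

+1.90 V

The Fe²⁺/Fe couple has the higher reduction potential, so it is the cathode; Mg²⁺/Mg is oxidised at the anode.
E°cell = E°(cathode) − E°(anode) = (-0.47) − (-2.37) = +1.90 V.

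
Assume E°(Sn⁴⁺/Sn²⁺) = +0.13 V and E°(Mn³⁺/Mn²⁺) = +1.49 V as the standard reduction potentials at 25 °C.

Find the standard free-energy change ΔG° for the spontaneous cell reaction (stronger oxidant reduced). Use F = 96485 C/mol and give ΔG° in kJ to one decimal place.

Mn³⁺/Mn²⁺ (E° = +1.49 V) is the cathode; Sn⁴⁺/Sn²⁺ (E° = +0.13 V) is the anode, so E°cell = +1.36 V.
Balancing electrons gives n = 2 (lcm of 1 and 2).
ΔG° = −nFE° = −(2)(96485)(+1.36) = -262,439 J = -262.4 kJ.

-262.4 kJ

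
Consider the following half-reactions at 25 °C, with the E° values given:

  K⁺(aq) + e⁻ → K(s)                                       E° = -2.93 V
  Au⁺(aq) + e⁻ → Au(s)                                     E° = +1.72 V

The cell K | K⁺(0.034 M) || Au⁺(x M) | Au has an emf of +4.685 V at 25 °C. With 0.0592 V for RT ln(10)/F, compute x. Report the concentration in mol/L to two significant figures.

0.13 M

Au⁺/Au is the cathode, K⁺/K the anode: E°cell = +4.65 V, n = 1.
Overall reaction: Au⁺(aq) + K(s) → Au(s) + K⁺(aq); Q = [K⁺]^1/[Au⁺]^1.
From E = E° − (0.0592/n) log Q: log Q = (E° − E)·n/0.0592 = (+4.65 − (+4.685))·1/0.0592 = -0.5912.
So 1·log[Au⁺] = 1·log(0.034) − log Q = -1.4685 − (-0.5912) = -0.8773; [Au⁺] = 10^(-0.8773) ≈ 0.13 M.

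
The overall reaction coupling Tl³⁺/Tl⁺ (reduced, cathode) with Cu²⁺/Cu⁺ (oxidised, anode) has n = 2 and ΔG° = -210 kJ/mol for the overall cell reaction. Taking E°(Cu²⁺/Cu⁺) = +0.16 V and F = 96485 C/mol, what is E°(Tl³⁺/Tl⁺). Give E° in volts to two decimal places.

E°cell = −ΔG°/(nF) = −(-210×10³)/((2)(96485)) = +1.088 V.
Since Tl³⁺/Tl⁺ is the cathode and Cu²⁺/Cu⁺ the anode, E°cell = E°(Tl³⁺/Tl⁺) − E°(Cu²⁺/Cu⁺).
So E°(Tl³⁺/Tl⁺) = E°cell + E°(Cu²⁺/Cu⁺) = +1.088 + (+0.16) = +1.25 V.

+1.25 V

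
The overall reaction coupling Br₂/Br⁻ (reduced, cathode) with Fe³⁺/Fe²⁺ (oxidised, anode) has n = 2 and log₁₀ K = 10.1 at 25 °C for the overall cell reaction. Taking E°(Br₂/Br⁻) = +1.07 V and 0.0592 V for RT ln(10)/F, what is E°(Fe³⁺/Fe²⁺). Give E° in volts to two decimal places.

+0.77 V

E°cell = (0.0592/n)·log K = (0.0592/2)(10.1) = +0.299 V.
Since Br₂/Br⁻ is the cathode and Fe³⁺/Fe²⁺ the anode, E°cell = E°(Br₂/Br⁻) − E°(Fe³⁺/Fe²⁺).
So E°(Fe³⁺/Fe²⁺) = E°(Br₂/Br⁻) − E°cell = (+1.07) − (+0.299) = +0.77 V.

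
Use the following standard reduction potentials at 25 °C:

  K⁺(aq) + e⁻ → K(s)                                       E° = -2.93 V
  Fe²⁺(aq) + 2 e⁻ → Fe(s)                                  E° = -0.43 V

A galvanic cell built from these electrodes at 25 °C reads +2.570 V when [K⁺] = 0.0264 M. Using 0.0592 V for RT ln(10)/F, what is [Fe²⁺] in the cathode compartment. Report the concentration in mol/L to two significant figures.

Fe²⁺/Fe is the cathode, K⁺/K the anode: E°cell = +2.50 V, n = 2.
Overall reaction: Fe²⁺(aq) + 2 K(s) → Fe(s) + 2 K⁺(aq); Q = [K⁺]^2/[Fe²⁺]^1.
From E = E° − (0.0592/n) log Q: log Q = (E° − E)·n/0.0592 = (+2.50 − (+2.570))·2/0.0592 = -2.3649.
So 1·log[Fe²⁺] = 2·log(0.0264) − log Q = -3.1568 − (-2.3649) = -0.7919; [Fe²⁺] = 10^(-0.7919) ≈ 0.16 M.

0.16 M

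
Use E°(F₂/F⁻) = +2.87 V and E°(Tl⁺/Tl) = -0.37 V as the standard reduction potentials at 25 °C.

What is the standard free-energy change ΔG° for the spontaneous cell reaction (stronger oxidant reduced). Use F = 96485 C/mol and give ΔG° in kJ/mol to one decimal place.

F₂/F⁻ (E° = +2.87 V) is the cathode; Tl⁺/Tl (E° = -0.37 V) is the anode, so E°cell = +3.24 V.
Balancing electrons gives n = 2 (lcm of 2 and 1).
ΔG° = −nFE° = −(2)(96485)(+3.24) = -625,223 J = -625.2 kJ/mol.

-625.2 kJ/mol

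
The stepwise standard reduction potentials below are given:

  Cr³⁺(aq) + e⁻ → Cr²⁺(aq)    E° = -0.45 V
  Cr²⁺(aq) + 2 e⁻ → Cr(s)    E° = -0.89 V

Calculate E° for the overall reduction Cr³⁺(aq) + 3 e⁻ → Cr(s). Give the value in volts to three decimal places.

-0.743 V

Since ΔG° = −nFE° is additive over sequential reductions, n₃E°₃ = n₁E°₁ + n₂E°₂.
E°₃ = (1×-0.45 + 2×-0.89) / 3 = (-2.230) / 3 = -0.743 V.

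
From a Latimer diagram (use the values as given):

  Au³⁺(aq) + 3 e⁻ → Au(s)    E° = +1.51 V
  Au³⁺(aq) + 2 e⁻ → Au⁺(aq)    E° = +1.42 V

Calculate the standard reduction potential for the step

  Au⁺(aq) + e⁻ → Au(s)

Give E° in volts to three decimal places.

Sequential free energies add, so n₃E°₃ = n₁E°₁ + n₂E°₂.
With n₃ = 3, and the known step contributing 2×(+1.42) V, the unknown satisfies 1·E° = 3×(+1.51) − 2×(+1.42) = +1.690.
E° = +1.690 / 1 = +1.690 V.

+1.690 V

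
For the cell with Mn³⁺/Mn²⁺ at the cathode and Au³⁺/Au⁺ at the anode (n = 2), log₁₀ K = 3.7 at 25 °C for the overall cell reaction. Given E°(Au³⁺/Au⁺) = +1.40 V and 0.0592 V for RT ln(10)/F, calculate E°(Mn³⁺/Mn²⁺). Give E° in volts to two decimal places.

E°cell = (0.0592/n)·log K = (0.0592/2)(3.7) = +0.110 V.
Since Mn³⁺/Mn²⁺ is the cathode and Au³⁺/Au⁺ the anode, E°cell = E°(Mn³⁺/Mn²⁺) − E°(Au³⁺/Au⁺).
So E°(Mn³⁺/Mn²⁺) = E°cell + E°(Au³⁺/Au⁺) = +0.110 + (+1.40) = +1.51 V.

+1.51 V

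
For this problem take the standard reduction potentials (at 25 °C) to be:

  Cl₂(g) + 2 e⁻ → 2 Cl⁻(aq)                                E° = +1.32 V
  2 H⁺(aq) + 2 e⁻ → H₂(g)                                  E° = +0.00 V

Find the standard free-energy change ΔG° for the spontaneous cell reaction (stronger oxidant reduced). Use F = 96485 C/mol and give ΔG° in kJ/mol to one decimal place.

Cl₂/Cl⁻ (E° = +1.32 V) is the cathode; H⁺/H₂ (E° = +0.00 V) is the anode, so E°cell = +1.32 V.
Balancing electrons gives n = 2 (lcm of 2 and 2).
ΔG° = −nFE° = −(2)(96485)(+1.32) = -254,720 J = -254.7 kJ/mol.

-254.7 kJ/mol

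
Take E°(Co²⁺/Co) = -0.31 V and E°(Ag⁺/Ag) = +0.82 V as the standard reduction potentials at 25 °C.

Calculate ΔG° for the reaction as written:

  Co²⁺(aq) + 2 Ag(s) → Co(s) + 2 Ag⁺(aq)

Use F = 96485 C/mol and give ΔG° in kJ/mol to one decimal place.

As written, Co²⁺/Co is reduced (cathode) and Ag⁺/Ag is oxidised (anode), so E°cell = (-0.31) − (+0.82) = -1.13 V.
Balancing electrons gives n = 2.
ΔG° = −nFE° = −(2)(96485)(-1.13) = 218,056 J = +218.1 kJ/mol.

+218.1 kJ/mol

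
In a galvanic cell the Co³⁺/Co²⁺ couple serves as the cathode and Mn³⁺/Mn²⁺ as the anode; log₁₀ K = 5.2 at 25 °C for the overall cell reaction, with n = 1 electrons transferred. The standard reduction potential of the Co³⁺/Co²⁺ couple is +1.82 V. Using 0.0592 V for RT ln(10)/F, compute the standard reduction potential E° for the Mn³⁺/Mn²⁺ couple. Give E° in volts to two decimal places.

+1.51 V

E°cell = (0.0592/n)·log K = (0.0592/1)(5.2) = +0.308 V.
Since Co³⁺/Co²⁺ is the cathode and Mn³⁺/Mn²⁺ the anode, E°cell = E°(Co³⁺/Co²⁺) − E°(Mn³⁺/Mn²⁺).
So E°(Mn³⁺/Mn²⁺) = E°(Co³⁺/Co²⁺) − E°cell = (+1.82) − (+0.308) = +1.51 V.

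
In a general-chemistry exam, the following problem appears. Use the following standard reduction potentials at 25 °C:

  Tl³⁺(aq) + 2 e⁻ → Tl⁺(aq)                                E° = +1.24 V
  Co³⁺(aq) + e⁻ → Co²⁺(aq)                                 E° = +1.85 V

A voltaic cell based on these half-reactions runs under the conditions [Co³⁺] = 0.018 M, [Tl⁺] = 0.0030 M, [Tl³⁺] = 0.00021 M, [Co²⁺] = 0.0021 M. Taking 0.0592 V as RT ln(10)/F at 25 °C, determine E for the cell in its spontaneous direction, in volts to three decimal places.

Co³⁺/Co²⁺ is the cathode (higher E°), Tl³⁺/Tl⁺ the anode: E°cell = +1.85 − (+1.24) = +0.61 V, n = 2.
Overall: 2 Co³⁺(aq) + Tl⁺(aq) → 2 Co²⁺(aq) + Tl³⁺(aq)
Q = [Co²⁺]^2·[Tl³⁺] / ([Co³⁺]^2·[Tl⁺]); log Q = -3.021.
E = E° − (0.0592/n) log Q = +0.61 − (0.0592/2)(-3.021) = +0.699 V.

+0.699 V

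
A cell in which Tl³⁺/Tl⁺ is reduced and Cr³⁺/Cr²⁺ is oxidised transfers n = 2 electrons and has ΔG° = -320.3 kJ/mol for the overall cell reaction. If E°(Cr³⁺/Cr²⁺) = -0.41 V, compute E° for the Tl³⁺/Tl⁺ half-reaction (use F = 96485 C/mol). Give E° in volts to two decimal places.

+1.25 V

E°cell = −ΔG°/(nF) = −(-320.3×10³)/((2)(96485)) = +1.660 V.
Since Tl³⁺/Tl⁺ is the cathode and Cr³⁺/Cr²⁺ the anode, E°cell = E°(Tl³⁺/Tl⁺) − E°(Cr³⁺/Cr²⁺).
So E°(Tl³⁺/Tl⁺) = E°cell + E°(Cr³⁺/Cr²⁺) = +1.660 + (-0.41) = +1.25 V.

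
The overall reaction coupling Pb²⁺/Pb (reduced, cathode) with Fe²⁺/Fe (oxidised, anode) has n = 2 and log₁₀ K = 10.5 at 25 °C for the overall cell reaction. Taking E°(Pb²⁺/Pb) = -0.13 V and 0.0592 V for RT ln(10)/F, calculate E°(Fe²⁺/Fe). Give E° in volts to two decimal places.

E°cell = (0.0592/n)·log K = (0.0592/2)(10.5) = +0.311 V.
Since Pb²⁺/Pb is the cathode and Fe²⁺/Fe the anode, E°cell = E°(Pb²⁺/Pb) − E°(Fe²⁺/Fe).
So E°(Fe²⁺/Fe) = E°(Pb²⁺/Pb) − E°cell = (-0.13) − (+0.311) = -0.44 V.

-0.44 V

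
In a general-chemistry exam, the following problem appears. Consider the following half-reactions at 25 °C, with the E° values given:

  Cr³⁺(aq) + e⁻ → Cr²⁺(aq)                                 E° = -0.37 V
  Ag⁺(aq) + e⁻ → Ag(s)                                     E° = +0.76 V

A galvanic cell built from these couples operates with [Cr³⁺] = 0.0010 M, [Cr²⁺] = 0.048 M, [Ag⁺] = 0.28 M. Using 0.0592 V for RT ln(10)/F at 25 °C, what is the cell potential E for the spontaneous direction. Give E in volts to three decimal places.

+1.197 V

Ag⁺/Ag is the cathode (higher E°), Cr³⁺/Cr²⁺ the anode: E°cell = +0.76 − (-0.37) = +1.13 V, n = 1.
Overall: Ag⁺(aq) + Cr²⁺(aq) → Ag(s) + Cr³⁺(aq)
Q = [Cr³⁺] / ([Ag⁺]·[Cr²⁺]); log Q = -1.128.
E = E° − (0.0592/n) log Q = +1.13 − (0.0592/1)(-1.128) = +1.197 V.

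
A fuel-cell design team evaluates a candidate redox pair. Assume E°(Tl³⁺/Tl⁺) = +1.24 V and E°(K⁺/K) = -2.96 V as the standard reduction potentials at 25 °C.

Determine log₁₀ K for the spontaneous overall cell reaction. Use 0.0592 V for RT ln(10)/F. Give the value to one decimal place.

Cathode: Tl³⁺/Tl⁺; anode: K⁺/K. E°cell = +4.20 V, n = 2.
log K = nE°cell / 0.0592 = (2)(+4.20) / 0.0592 = 141.9.

141.9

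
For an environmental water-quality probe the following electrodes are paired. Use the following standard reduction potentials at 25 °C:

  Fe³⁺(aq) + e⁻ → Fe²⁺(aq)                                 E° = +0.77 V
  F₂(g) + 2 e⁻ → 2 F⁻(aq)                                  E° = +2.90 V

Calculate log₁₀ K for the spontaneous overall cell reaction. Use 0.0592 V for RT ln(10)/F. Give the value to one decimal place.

Cathode: F₂/F⁻; anode: Fe³⁺/Fe²⁺. E°cell = +2.13 V, n = 2.
log K = nE°cell / 0.0592 = (2)(+2.13) / 0.0592 = 72.0.

72.0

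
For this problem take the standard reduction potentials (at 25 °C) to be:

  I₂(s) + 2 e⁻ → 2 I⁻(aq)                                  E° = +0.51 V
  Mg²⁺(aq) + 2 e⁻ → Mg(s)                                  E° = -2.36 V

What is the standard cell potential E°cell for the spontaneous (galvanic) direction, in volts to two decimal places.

The I₂/I⁻ couple has the higher reduction potential, so it is the cathode; Mg²⁺/Mg is oxidised at the anode.
E°cell = E°(cathode) − E°(anode) = (+0.51) − (-2.36) = +2.87 V.
Since E°cell > 0, the reaction is spontaneous under standard conditions.

+2.87 V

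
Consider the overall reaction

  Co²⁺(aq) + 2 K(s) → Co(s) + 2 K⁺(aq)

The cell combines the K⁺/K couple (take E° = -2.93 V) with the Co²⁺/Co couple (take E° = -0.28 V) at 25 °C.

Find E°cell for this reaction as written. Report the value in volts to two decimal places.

The Co²⁺/Co couple has the higher reduction potential, so it is the cathode; K⁺/K is oxidised at the anode.
E°cell = E°(cathode) − E°(anode) = (-0.28) − (-2.93) = +2.65 V.

+2.65 V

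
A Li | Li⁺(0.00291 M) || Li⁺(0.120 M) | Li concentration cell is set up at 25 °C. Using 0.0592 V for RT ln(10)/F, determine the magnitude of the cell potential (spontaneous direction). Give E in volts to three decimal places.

+0.096 V

For a concentration cell E°cell = 0. The 0.120 M side is the cathode (reduction is favoured where [Li⁺] is higher).
With n = 1, E = −(0.0592/1) log([Li⁺]ₐₙ/[Li⁺]꜀ₐₜ) = −(0.0592/1) log(0.00291/0.12) = −(0.0592/1)(-1.615) = +0.096 V.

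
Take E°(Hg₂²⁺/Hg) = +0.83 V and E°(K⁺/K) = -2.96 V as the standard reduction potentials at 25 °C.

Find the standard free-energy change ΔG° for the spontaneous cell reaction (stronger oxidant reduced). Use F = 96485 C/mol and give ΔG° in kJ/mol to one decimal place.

Hg₂²⁺/Hg (E° = +0.83 V) is the cathode; K⁺/K (E° = -2.96 V) is the anode, so E°cell = +3.79 V.
Balancing electrons gives n = 2 (lcm of 2 and 1).
ΔG° = −nFE° = −(2)(96485)(+3.79) = -731,356 J = -731.4 kJ/mol.

-731.4 kJ/mol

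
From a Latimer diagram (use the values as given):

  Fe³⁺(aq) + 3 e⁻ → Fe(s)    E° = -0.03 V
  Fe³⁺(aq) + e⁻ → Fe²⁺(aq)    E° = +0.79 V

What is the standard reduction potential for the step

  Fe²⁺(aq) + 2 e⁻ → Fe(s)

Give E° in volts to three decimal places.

-0.440 V

Sequential free energies add, so n₃E°₃ = n₁E°₁ + n₂E°₂.
With n₃ = 3, and the known step contributing 1×(+0.79) V, the unknown satisfies 2·E° = 3×(-0.03) − 1×(+0.79) = -0.880.
E° = -0.880 / 2 = -0.440 V.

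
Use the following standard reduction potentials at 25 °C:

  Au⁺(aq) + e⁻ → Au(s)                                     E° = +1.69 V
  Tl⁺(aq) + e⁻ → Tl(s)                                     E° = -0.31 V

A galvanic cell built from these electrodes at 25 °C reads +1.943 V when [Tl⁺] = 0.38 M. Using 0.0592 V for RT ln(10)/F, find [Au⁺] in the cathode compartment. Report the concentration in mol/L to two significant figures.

0.041 M

Au⁺/Au is the cathode, Tl⁺/Tl the anode: E°cell = +2.00 V, n = 1.
Overall reaction: Au⁺(aq) + Tl(s) → Au(s) + Tl⁺(aq); Q = [Tl⁺]^1/[Au⁺]^1.
From E = E° − (0.0592/n) log Q: log Q = (E° − E)·n/0.0592 = (+2.00 − (+1.943))·1/0.0592 = 0.9628.
So 1·log[Au⁺] = 1·log(0.38) − log Q = -0.4202 − (0.9628) = -1.3830; [Au⁺] = 10^(-1.3830) ≈ 0.041 M.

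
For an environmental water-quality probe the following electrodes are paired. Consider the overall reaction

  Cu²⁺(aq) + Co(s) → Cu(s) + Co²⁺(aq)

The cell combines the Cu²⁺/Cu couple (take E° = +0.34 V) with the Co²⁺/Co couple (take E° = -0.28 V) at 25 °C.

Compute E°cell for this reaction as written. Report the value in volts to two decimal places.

The Cu²⁺/Cu couple has the higher reduction potential, so it is the cathode; Co²⁺/Co is oxidised at the anode.
E°cell = E°(cathode) − E°(anode) = (+0.34) − (-0.28) = +0.62 V.
Since E°cell > 0, the reaction is spontaneous under standard conditions.

+0.62 V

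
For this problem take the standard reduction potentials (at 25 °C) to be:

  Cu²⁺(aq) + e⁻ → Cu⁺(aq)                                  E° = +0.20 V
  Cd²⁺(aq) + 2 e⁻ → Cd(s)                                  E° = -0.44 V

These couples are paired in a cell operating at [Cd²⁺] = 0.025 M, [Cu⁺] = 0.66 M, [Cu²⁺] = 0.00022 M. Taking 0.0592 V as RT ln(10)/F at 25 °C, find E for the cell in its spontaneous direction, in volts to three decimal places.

+0.482 V

Cu²⁺/Cu⁺ is the cathode (higher E°), Cd²⁺/Cd the anode: E°cell = +0.20 − (-0.44) = +0.64 V, n = 2.
Overall: 2 Cu²⁺(aq) + Cd(s) → 2 Cu⁺(aq) + Cd²⁺(aq)
Q = [Cu⁺]^2·[Cd²⁺] / ([Cu²⁺]^2); log Q = 5.352.
E = E° − (0.0592/n) log Q = +0.64 − (0.0592/2)(5.352) = +0.482 V.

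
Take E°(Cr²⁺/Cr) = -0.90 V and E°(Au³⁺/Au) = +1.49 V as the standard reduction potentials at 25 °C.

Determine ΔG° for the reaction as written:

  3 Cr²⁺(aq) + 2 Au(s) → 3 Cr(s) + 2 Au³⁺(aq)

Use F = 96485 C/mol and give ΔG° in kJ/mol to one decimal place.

+1383.6 kJ/mol

As written, Cr²⁺/Cr is reduced (cathode) and Au³⁺/Au is oxidised (anode), so E°cell = (-0.90) − (+1.49) = -2.39 V.
Balancing electrons gives n = 6.
ΔG° = −nFE° = −(6)(96485)(-2.39) = 1,383,595 J = +1383.6 kJ/mol.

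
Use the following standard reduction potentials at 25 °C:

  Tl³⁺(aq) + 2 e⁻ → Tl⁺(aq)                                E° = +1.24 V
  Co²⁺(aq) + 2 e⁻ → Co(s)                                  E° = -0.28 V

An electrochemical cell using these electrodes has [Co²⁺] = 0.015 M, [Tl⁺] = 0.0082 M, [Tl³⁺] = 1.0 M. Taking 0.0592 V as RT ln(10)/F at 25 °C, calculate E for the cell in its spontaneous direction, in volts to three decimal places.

+1.636 V

Tl³⁺/Tl⁺ is the cathode (higher E°), Co²⁺/Co the anode: E°cell = +1.24 − (-0.28) = +1.52 V, n = 2.
Overall: Tl³⁺(aq) + Co(s) → Tl⁺(aq) + Co²⁺(aq)
Q = [Tl⁺]·[Co²⁺] / ([Tl³⁺]); log Q = -3.910.
E = E° − (0.0592/n) log Q = +1.52 − (0.0592/2)(-3.910) = +1.636 V.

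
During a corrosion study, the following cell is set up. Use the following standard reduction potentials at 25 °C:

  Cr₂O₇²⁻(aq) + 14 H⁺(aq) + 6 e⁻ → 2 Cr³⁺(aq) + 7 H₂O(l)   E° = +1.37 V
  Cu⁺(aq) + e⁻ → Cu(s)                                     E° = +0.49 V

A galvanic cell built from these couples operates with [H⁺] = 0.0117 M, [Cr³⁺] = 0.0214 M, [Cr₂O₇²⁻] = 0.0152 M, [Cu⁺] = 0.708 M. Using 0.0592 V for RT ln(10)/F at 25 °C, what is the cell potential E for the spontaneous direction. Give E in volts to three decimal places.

Cr₂O₇²⁻/Cr³⁺ is the cathode (higher E°), Cu⁺/Cu the anode: E°cell = +1.37 − (+0.49) = +0.88 V, n = 6.
Overall: Cr₂O₇²⁻(aq) + 14 H⁺(aq) + 6 Cu(s) → 2 Cr³⁺(aq) + 7 H₂O(l) + 6 Cu⁺(aq)
Q = [Cr³⁺]^2·[Cu⁺]^6 / ([Cr₂O₇²⁻]·[H⁺]^14); log Q = 24.625.
E = E° − (0.0592/n) log Q = +0.88 − (0.0592/6)(24.625) = +0.637 V.

+0.637 V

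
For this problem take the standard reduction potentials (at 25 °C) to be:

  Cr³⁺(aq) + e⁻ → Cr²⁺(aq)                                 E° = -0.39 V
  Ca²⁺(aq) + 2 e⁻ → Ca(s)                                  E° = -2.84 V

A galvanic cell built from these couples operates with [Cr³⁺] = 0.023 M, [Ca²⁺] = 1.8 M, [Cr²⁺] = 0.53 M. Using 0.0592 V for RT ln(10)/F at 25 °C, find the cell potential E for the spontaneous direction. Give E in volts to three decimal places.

Cr³⁺/Cr²⁺ is the cathode (higher E°), Ca²⁺/Ca the anode: E°cell = -0.39 − (-2.84) = +2.45 V, n = 2.
Overall: 2 Cr³⁺(aq) + Ca(s) → 2 Cr²⁺(aq) + Ca²⁺(aq)
Q = [Cr²⁺]^2·[Ca²⁺] / ([Cr³⁺]^2); log Q = 2.980.
E = E° − (0.0592/n) log Q = +2.45 − (0.0592/2)(2.980) = +2.362 V.

+2.362 V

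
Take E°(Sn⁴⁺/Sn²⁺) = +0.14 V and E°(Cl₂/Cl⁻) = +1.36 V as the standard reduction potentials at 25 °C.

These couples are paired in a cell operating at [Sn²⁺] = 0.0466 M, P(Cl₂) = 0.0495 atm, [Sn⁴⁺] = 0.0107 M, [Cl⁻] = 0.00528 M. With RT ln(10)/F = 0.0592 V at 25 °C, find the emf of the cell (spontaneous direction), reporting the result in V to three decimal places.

Cl₂/Cl⁻ is the cathode (higher E°), Sn⁴⁺/Sn²⁺ the anode: E°cell = +1.36 − (+0.14) = +1.22 V, n = 2.
Overall: Cl₂(g) + Sn²⁺(aq) → 2 Cl⁻(aq) + Sn⁴⁺(aq)
Q = [Cl⁻]^2·[Sn⁴⁺] / (P(Cl₂)·[Sn²⁺]); log Q = -3.888.
E = E° − (0.0592/n) log Q = +1.22 − (0.0592/2)(-3.888) = +1.335 V.

+1.335 V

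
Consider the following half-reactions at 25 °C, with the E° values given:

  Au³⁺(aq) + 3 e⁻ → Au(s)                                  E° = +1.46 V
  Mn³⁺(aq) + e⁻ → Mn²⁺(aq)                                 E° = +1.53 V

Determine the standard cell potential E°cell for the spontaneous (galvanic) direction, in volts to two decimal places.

+0.07 V

The Mn³⁺/Mn²⁺ couple has the higher reduction potential, so it is the cathode; Au³⁺/Au is oxidised at the anode.
E°cell = E°(cathode) − E°(anode) = (+1.53) − (+1.46) = +0.07 V.
Since E°cell > 0, the reaction is spontaneous under standard conditions.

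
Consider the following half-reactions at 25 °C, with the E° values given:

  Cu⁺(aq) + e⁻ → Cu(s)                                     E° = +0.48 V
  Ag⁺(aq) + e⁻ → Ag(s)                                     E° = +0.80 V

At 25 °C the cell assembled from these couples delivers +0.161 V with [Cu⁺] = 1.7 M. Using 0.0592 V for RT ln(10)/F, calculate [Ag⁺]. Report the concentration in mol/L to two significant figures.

0.0035 M

Ag⁺/Ag is the cathode, Cu⁺/Cu the anode: E°cell = +0.32 V, n = 1.
Overall reaction: Ag⁺(aq) + Cu(s) → Ag(s) + Cu⁺(aq); Q = [Cu⁺]^1/[Ag⁺]^1.
From E = E° − (0.0592/n) log Q: log Q = (E° − E)·n/0.0592 = (+0.32 − (+0.161))·1/0.0592 = 2.6858.
So 1·log[Ag⁺] = 1·log(1.7) − log Q = 0.2304 − (2.6858) = -2.4554; [Ag⁺] = 10^(-2.4554) ≈ 0.0035 M.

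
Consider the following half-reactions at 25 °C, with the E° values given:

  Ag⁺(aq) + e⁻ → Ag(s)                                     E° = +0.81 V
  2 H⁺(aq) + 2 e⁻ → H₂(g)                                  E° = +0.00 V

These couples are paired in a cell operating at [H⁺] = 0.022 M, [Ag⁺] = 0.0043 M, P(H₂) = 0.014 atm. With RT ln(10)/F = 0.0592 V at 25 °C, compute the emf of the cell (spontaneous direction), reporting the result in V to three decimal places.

+0.713 V

Ag⁺/Ag is the cathode (higher E°), H⁺/H₂ the anode: E°cell = +0.81 − (+0.00) = +0.81 V, n = 2.
Overall: 2 Ag⁺(aq) + H₂(g) → 2 Ag(s) + 2 H⁺(aq)
Q = [H⁺]^2 / ([Ag⁺]^2·P(H₂)); log Q = 3.272.
E = E° − (0.0592/n) log Q = +0.81 − (0.0592/2)(3.272) = +0.713 V.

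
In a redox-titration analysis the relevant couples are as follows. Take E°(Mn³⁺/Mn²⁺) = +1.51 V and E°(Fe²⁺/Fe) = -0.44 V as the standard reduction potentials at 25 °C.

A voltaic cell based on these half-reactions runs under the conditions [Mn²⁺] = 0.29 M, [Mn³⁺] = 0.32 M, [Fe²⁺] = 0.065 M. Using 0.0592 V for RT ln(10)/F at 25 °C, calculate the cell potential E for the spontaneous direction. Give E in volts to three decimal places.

Mn³⁺/Mn²⁺ is the cathode (higher E°), Fe²⁺/Fe the anode: E°cell = +1.51 − (-0.44) = +1.95 V, n = 2.
Overall: 2 Mn³⁺(aq) + Fe(s) → 2 Mn²⁺(aq) + Fe²⁺(aq)
Q = [Mn²⁺]^2·[Fe²⁺] / ([Mn³⁺]^2); log Q = -1.273.
E = E° − (0.0592/n) log Q = +1.95 − (0.0592/2)(-1.273) = +1.988 V.

+1.988 V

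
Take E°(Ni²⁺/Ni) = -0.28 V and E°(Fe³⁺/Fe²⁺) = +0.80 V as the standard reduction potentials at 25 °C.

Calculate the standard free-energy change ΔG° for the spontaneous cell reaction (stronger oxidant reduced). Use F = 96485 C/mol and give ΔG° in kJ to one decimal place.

Fe³⁺/Fe²⁺ (E° = +0.80 V) is the cathode; Ni²⁺/Ni (E° = -0.28 V) is the anode, so E°cell = +1.08 V.
Balancing electrons gives n = 2 (lcm of 1 and 2).
ΔG° = −nFE° = −(2)(96485)(+1.08) = -208,408 J = -208.4 kJ.

-208.4 kJ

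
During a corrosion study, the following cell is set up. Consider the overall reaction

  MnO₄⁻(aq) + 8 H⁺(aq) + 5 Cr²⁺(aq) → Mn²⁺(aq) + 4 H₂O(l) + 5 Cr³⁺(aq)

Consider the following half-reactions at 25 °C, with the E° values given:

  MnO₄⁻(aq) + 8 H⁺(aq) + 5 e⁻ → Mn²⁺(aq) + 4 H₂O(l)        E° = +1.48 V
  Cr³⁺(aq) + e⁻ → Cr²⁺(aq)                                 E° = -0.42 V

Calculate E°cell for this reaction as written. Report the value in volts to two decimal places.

The MnO₄⁻/Mn²⁺ couple has the higher reduction potential, so it is the cathode; Cr³⁺/Cr²⁺ is oxidised at the anode.
E°cell = E°(cathode) − E°(anode) = (+1.48) − (-0.42) = +1.90 V.
Since E°cell > 0, the reaction is spontaneous under standard conditions.

+1.90 V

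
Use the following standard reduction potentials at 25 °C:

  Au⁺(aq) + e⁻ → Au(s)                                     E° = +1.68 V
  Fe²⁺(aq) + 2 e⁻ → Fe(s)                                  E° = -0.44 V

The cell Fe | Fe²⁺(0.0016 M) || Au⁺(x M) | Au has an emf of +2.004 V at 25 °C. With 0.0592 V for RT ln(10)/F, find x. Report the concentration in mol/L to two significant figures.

0.00044 M

Au⁺/Au is the cathode, Fe²⁺/Fe the anode: E°cell = +2.12 V, n = 2.
Overall reaction: 2 Au⁺(aq) + Fe(s) → 2 Au(s) + Fe²⁺(aq); Q = [Fe²⁺]^1/[Au⁺]^2.
From E = E° − (0.0592/n) log Q: log Q = (E° − E)·n/0.0592 = (+2.12 − (+2.004))·2/0.0592 = 3.9189.
So 2·log[Au⁺] = 1·log(0.0016) − log Q = -2.7959 − (3.9189) = -6.7148; log[Au⁺] = -6.7148 / 2 = -3.3574; [Au⁺] = 10^(-3.3574) ≈ 0.00044 M.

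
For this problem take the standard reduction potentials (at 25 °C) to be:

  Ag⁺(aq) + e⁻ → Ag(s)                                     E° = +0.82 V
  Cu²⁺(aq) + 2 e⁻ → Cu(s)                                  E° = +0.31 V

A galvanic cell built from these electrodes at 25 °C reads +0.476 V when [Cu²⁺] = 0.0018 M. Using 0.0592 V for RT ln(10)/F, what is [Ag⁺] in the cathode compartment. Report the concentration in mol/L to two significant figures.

0.011 M

Ag⁺/Ag is the cathode, Cu²⁺/Cu the anode: E°cell = +0.51 V, n = 2.
Overall reaction: 2 Ag⁺(aq) + Cu(s) → 2 Ag(s) + Cu²⁺(aq); Q = [Cu²⁺]^1/[Ag⁺]^2.
From E = E° − (0.0592/n) log Q: log Q = (E° − E)·n/0.0592 = (+0.51 − (+0.476))·2/0.0592 = 1.1486.
So 2·log[Ag⁺] = 1·log(0.0018) − log Q = -2.7447 − (1.1486) = -3.8933; log[Ag⁺] = -3.8933 / 2 = -1.9466; [Ag⁺] = 10^(-1.9466) ≈ 0.011 M.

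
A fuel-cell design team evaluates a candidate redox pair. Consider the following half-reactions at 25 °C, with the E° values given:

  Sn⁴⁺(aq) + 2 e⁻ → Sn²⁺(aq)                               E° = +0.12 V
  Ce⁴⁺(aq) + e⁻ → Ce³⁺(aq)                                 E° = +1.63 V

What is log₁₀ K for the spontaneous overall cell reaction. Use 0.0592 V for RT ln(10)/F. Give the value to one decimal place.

Cathode: Ce⁴⁺/Ce³⁺; anode: Sn⁴⁺/Sn²⁺. E°cell = +1.51 V, n = 2.
log K = nE°cell / 0.0592 = (2)(+1.51) / 0.0592 = 51.0.

51.0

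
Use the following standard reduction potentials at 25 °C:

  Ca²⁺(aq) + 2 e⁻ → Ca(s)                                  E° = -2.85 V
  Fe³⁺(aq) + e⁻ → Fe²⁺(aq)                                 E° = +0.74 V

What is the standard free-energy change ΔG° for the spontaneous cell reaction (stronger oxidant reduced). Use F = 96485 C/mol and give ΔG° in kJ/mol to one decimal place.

Fe³⁺/Fe²⁺ (E° = +0.74 V) is the cathode; Ca²⁺/Ca (E° = -2.85 V) is the anode, so E°cell = +3.59 V.
Balancing electrons gives n = 2 (lcm of 1 and 2).
ΔG° = −nFE° = −(2)(96485)(+3.59) = -692,762 J = -692.8 kJ/mol.

-692.8 kJ/mol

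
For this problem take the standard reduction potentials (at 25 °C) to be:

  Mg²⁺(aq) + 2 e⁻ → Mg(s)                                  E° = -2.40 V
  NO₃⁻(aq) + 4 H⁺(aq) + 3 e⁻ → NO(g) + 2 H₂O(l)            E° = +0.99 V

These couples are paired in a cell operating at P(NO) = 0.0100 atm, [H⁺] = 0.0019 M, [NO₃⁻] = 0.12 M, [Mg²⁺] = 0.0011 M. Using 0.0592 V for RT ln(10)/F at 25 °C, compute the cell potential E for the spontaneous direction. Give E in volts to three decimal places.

+3.284 V

NO₃⁻/NO is the cathode (higher E°), Mg²⁺/Mg the anode: E°cell = +0.99 − (-2.40) = +3.39 V, n = 6.
Overall: 2 NO₃⁻(aq) + 8 H⁺(aq) + 3 Mg(s) → 2 NO(g) + 4 H₂O(l) + 3 Mg²⁺(aq)
Q = P(NO)^2·[Mg²⁺]^3 / ([NO₃⁻]^2·[H⁺]^8); log Q = 10.736.
E = E° − (0.0592/n) log Q = +3.39 − (0.0592/6)(10.736) = +3.284 V.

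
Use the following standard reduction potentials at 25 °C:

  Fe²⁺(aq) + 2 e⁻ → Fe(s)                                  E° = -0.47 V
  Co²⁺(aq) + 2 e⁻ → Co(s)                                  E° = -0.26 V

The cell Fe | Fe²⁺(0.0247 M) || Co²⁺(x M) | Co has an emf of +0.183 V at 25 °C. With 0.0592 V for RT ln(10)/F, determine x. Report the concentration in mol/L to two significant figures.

0.0030 M

Co²⁺/Co is the cathode, Fe²⁺/Fe the anode: E°cell = +0.21 V, n = 2.
Overall reaction: Co²⁺(aq) + Fe(s) → Co(s) + Fe²⁺(aq); Q = [Fe²⁺]^1/[Co²⁺]^1.
From E = E° − (0.0592/n) log Q: log Q = (E° − E)·n/0.0592 = (+0.21 − (+0.183))·2/0.0592 = 0.9122.
So 1·log[Co²⁺] = 1·log(0.0247) − log Q = -1.6073 − (0.9122) = -2.5195; [Co²⁺] = 10^(-2.5195) ≈ 0.0030 M.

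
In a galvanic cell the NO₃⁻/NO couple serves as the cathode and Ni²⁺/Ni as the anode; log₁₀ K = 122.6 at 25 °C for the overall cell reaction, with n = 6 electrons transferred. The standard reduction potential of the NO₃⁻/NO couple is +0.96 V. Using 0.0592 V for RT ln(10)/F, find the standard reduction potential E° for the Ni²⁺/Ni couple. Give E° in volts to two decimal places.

-0.25 V

E°cell = (0.0592/n)·log K = (0.0592/6)(122.6) = +1.210 V.
Since NO₃⁻/NO is the cathode and Ni²⁺/Ni the anode, E°cell = E°(NO₃⁻/NO) − E°(Ni²⁺/Ni).
So E°(Ni²⁺/Ni) = E°(NO₃⁻/NO) − E°cell = (+0.96) − (+1.210) = -0.25 V.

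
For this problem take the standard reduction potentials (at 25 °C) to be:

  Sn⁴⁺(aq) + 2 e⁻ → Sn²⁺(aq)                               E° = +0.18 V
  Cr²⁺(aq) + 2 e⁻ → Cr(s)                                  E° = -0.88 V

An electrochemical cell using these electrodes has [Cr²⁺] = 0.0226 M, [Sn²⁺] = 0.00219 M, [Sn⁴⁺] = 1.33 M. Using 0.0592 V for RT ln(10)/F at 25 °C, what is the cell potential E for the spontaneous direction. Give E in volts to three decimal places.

+1.191 V

Sn⁴⁺/Sn²⁺ is the cathode (higher E°), Cr²⁺/Cr the anode: E°cell = +0.18 − (-0.88) = +1.06 V, n = 2.
Overall: Sn⁴⁺(aq) + Cr(s) → Sn²⁺(aq) + Cr²⁺(aq)
Q = [Sn²⁺]·[Cr²⁺] / ([Sn⁴⁺]); log Q = -4.429.
E = E° − (0.0592/n) log Q = +1.06 − (0.0592/2)(-4.429) = +1.191 V.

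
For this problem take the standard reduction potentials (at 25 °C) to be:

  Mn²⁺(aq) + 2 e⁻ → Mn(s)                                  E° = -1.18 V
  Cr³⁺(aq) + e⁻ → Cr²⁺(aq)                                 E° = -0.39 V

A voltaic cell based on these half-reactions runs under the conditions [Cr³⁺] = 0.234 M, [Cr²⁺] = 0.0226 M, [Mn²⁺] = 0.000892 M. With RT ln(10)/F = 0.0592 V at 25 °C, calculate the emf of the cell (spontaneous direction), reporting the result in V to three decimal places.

Cr³⁺/Cr²⁺ is the cathode (higher E°), Mn²⁺/Mn the anode: E°cell = -0.39 − (-1.18) = +0.79 V, n = 2.
Overall: 2 Cr³⁺(aq) + Mn(s) → 2 Cr²⁺(aq) + Mn²⁺(aq)
Q = [Cr²⁺]^2·[Mn²⁺] / ([Cr³⁺]^2); log Q = -5.080.
E = E° − (0.0592/n) log Q = +0.79 − (0.0592/2)(-5.080) = +0.940 V.

+0.940 V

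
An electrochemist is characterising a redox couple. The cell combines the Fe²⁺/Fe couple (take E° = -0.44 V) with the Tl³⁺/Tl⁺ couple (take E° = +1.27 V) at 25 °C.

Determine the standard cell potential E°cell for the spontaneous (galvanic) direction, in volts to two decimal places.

+1.71 V

The Tl³⁺/Tl⁺ couple has the higher reduction potential, so it is the cathode; Fe²⁺/Fe is oxidised at the anode.
E°cell = E°(cathode) − E°(anode) = (+1.27) − (-0.44) = +1.71 V.
Since E°cell > 0, the reaction is spontaneous under standard conditions.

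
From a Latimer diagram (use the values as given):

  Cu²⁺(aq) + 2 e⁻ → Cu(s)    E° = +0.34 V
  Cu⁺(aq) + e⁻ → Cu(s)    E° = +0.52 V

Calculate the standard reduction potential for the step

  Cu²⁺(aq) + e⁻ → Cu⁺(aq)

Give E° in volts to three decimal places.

+0.160 V

Sequential free energies add, so n₃E°₃ = n₁E°₁ + n₂E°₂.
With n₃ = 2, and the known step contributing 1×(+0.52) V, the unknown satisfies 1·E° = 2×(+0.34) − 1×(+0.52) = +0.160.
E° = +0.160 / 1 = +0.160 V.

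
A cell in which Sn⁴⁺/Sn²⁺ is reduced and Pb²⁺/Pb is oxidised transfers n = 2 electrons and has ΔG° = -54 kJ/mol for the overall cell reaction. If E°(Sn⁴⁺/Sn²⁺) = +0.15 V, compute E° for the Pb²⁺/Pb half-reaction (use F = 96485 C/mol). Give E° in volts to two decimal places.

E°cell = −ΔG°/(nF) = −(-54×10³)/((2)(96485)) = +0.280 V.
Since Sn⁴⁺/Sn²⁺ is the cathode and Pb²⁺/Pb the anode, E°cell = E°(Sn⁴⁺/Sn²⁺) − E°(Pb²⁺/Pb).
So E°(Pb²⁺/Pb) = E°(Sn⁴⁺/Sn²⁺) − E°cell = (+0.15) − (+0.280) = -0.13 V.

-0.13 V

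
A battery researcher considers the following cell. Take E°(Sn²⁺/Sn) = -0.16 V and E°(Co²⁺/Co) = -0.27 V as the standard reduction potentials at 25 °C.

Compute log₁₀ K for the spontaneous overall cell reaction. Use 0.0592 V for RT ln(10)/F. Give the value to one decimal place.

3.7

Cathode: Sn²⁺/Sn; anode: Co²⁺/Co. E°cell = +0.11 V, n = 2.
log K = nE°cell / 0.0592 = (2)(+0.11) / 0.0592 = 3.7.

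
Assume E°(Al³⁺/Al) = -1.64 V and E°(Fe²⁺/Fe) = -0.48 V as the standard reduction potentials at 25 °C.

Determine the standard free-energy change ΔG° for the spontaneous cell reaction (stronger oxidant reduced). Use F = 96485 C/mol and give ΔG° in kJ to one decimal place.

-671.5 kJ

Fe²⁺/Fe (E° = -0.48 V) is the cathode; Al³⁺/Al (E° = -1.64 V) is the anode, so E°cell = +1.16 V.
Balancing electrons gives n = 6 (lcm of 2 and 3).
ΔG° = −nFE° = −(6)(96485)(+1.16) = -671,536 J = -671.5 kJ.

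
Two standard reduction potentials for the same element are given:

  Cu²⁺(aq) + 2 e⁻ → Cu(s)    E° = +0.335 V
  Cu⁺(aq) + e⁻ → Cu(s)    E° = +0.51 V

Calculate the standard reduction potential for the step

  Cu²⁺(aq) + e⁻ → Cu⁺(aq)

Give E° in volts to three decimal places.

+0.160 V

Sequential free energies add, so n₃E°₃ = n₁E°₁ + n₂E°₂.
With n₃ = 2, and the known step contributing 1×(+0.51) V, the unknown satisfies 1·E° = 2×(+0.335) − 1×(+0.51) = +0.160.
E° = +0.160 / 1 = +0.160 V.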